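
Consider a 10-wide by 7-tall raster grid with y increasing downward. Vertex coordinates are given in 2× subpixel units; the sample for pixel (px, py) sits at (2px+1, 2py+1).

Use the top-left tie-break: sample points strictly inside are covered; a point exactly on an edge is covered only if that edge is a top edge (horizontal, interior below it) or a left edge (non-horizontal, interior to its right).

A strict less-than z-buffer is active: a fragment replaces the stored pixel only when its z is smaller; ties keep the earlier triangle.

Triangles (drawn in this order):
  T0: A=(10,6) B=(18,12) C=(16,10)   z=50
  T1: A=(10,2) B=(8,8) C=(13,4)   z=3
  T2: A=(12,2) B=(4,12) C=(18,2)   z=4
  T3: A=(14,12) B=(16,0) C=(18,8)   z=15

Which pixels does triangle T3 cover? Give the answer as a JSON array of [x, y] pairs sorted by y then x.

T0:
  2·area = 4  (B↔C swapped to make it positive)
  edge (10, 6)→(16, 10): d=(6,4) right/bottom  bias=-1
  edge (16, 10)→(18, 12): d=(2,2) right/bottom  bias=-1
  edge (18, 12)→(10, 6): d=(-8,-6) top-left  bias=+0
    (3,0)@(7, 1): e=[-18,0,22] → ·  [on edge]
    (4,1)@(9, 3): e=[-14,0,18] → ·  [on edge]
    (5,2)@(11, 5): e=[-10,0,14] → ·  [on edge]
    (6,3)@(13, 7): e=[-6,0,10] → ·  [on edge]
    (7,4)@(15, 9): e=[-2,0,6] → ·  [on edge]
    (8,5)@(17, 11): e=[2,0,2] → ·  [on edge]
    (9,6)@(19, 13): e=[6,0,-2] → ·  [on edge]
  covered (0 px):
    · · · · · · · · · ·
    · · · · · · · · · ·
    · · · · · · · · · ·
    · · · · · · · · · ·
    · · · · · · · · · ·
    · · · · · · · · · ·
    · · · · · · · · · ·
T1:
  2·area = 22  (B↔C swapped to make it positive)
  edge (10, 2)→(13, 4): d=(3,2) right/bottom  bias=-1
  edge (13, 4)→(8, 8): d=(-5,4) right/bottom  bias=-1
  edge (8, 8)→(10, 2): d=(2,-6) top-left  bias=+0
    (5,1)@(11, 3): e=[1,13,8] → #
    (6,1)@(13, 3): e=[-3,5,20] → ·
    (4,2)@(9, 5): e=[11,11,0] → #  [on edge]
    (6,2)@(13, 5): e=[3,-5,24] → ·
    (4,3)@(9, 7): e=[17,1,4] → #
    (5,3)@(11, 7): e=[13,-7,16] → ·
    (4,4)@(9, 9): e=[23,-9,8] → ·
    (3,5)@(7, 11): e=[33,-11,0] → ·  [on edge]
  covered (4 px):
    · · · · · · · · · ·
    · · · · · # · · · ·
    · · · · # # · · · ·
    · · · · # · · · · ·
    · · · · · · · · · ·
    · · · · · · · · · ·
    · · · · · · · · · ·
T2:
  2·area = 60  (B↔C swapped to make it positive)
  edge (12, 2)→(18, 2): d=(6,0) top-left  bias=+0
  edge (18, 2)→(4, 12): d=(-14,10) right/bottom  bias=-1
  edge (4, 12)→(12, 2): d=(8,-10) top-left  bias=+0
    (6,1)@(13, 3): e=[6,36,18] → #
    (7,1)@(15, 3): e=[6,16,38] → #
    (8,1)@(17, 3): e=[6,-4,58] → ·
    (5,2)@(11, 5): e=[18,28,14] → #
    (7,2)@(15, 5): e=[18,-12,54] → ·
    (4,3)@(9, 7): e=[30,20,10] → #
    (5,3)@(11, 7): e=[30,0,30] → ·  [on edge]
    (6,3)@(13, 7): e=[30,-20,50] → ·
    (3,4)@(7, 9): e=[42,12,6] → #
    (4,4)@(9, 9): e=[42,-8,26] → ·
    (2,5)@(5, 11): e=[54,4,2] → #
    (3,5)@(7, 11): e=[54,-16,22] → ·
  covered (7 px):
    · · · · · · · · · ·
    · · · · · · # # · ·
    · · · · · # # · · ·
    · · · · # · · · · ·
    · · · # · · · · · ·
    · · # · · · · · · ·
    · · · · · · · · · ·
T3:
  2·area = 40
  edge (14, 12)→(16, 0): d=(2,-12) top-left  bias=+0
  edge (16, 0)→(18, 8): d=(2,8) right/bottom  bias=-1
  edge (18, 8)→(14, 12): d=(-4,4) right/bottom  bias=-1
    (8,2)@(17, 5): e=[22,2,16] → #
    (9,2)@(19, 5): e=[46,-14,8] → ·
    (7,3)@(15, 7): e=[2,22,16] → #
    (9,3)@(19, 7): e=[50,-10,0] → ·  [on edge]
    (7,4)@(15, 9): e=[6,26,8] → #
    (8,4)@(17, 9): e=[30,10,0] → ·  [on edge]
    (7,5)@(15, 11): e=[10,30,0] → ·  [on edge]
    (6,6)@(13, 13): e=[-10,50,0] → ·  [on edge]
  covered (4 px):
    · · · · · · · · · ·
    · · · · · · · · · ·
    · · · · · · · · # ·
    · · · · · · · # # ·
    · · · · · · · # · ·
    · · · · · · · · · ·
    · · · · · · · · · ·

Result: [[8,2],[7,3],[8,3],[7,4]]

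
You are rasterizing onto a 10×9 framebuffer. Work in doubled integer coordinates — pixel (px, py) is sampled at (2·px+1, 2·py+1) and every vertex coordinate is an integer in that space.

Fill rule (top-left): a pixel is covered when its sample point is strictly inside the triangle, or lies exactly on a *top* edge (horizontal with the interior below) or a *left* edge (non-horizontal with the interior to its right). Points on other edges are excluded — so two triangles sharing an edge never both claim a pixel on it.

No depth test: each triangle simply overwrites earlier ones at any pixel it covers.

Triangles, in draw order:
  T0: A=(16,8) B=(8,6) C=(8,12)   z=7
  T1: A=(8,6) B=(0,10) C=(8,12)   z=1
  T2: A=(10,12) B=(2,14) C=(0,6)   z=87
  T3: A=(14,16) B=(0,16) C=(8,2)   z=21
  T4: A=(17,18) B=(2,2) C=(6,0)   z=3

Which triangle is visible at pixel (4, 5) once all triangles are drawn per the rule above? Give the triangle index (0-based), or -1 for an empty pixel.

T0:
  2·area = 48  (B↔C swapped to make it positive)
  edge (16, 8)→(8, 12): d=(-8,4) right/bottom  bias=-1
  edge (8, 12)→(8, 6): d=(0,-6) top-left  bias=+0
  edge (8, 6)→(16, 8): d=(8,2) right/bottom  bias=-1
    (4,3)@(9, 7): e=[36,6,6] → X
    (5,3)@(11, 7): e=[28,18,2] → X
    (6,3)@(13, 7): e=[20,30,-2] → .
    (4,4)@(9, 9): e=[20,6,22] → X
    (6,4)@(13, 9): e=[4,30,14] → X
    (7,4)@(15, 9): e=[-4,42,10] → .
    (4,5)@(9, 11): e=[4,6,38] → X
    (5,5)@(11, 11): e=[-4,18,34] → .
    (6,5)@(13, 11): e=[-12,30,30] → .
    (4,6)@(9, 13): e=[-12,6,54] → .
  covered (6 px):
    . . . . . . . . . .
    . . . . . . . . . .
    . . . . . . . . . .
    . . . . X X . . . .
    . . . . X X X . . .
    . . . . X . . . . .
    . . . . . . . . . .
    . . . . . . . . . .
    . . . . . . . . . .
T1:
  2·area = 48  (B↔C swapped to make it positive)
  edge (8, 6)→(8, 12): d=(0,6) right/bottom  bias=-1
  edge (8, 12)→(0, 10): d=(-8,-2) top-left  bias=+0
  edge (0, 10)→(8, 6): d=(8,-4) top-left  bias=+0
    (3,3)@(7, 7): e=[6,38,4] → X
    (4,3)@(9, 7): e=[-6,42,12] → .
    (1,4)@(3, 9): e=[30,14,4] → X
    (2,4)@(5, 9): e=[18,18,12] → X
    (4,4)@(9, 9): e=[-6,26,28] → .
    (1,5)@(3, 11): e=[30,-2,20] → .
    (2,5)@(5, 11): e=[18,2,28] → X
    (4,5)@(9, 11): e=[-6,10,44] → .
    (2,6)@(5, 13): e=[18,-14,44] → .
    (3,6)@(7, 13): e=[6,-10,52] → .
  covered (6 px):
    . . . . . . . . . .
    . . . . . . . . . .
    . . . . . . . . . .
    . . . X . . . . . .
    . X X X . . . . . .
    . . X X . . . . . .
    . . . . . . . . . .
    . . . . . . . . . .
    . . . . . . . . . .
T2:
  2·area = 68
  edge (10, 12)→(2, 14): d=(-8,2) right/bottom  bias=-1
  edge (2, 14)→(0, 6): d=(-2,-8) top-left  bias=+0
  edge (0, 6)→(10, 12): d=(10,6) right/bottom  bias=-1
    (0,3)@(1, 7): e=[58,6,4] → X
    (1,3)@(3, 7): e=[54,22,-8] → .
    (0,4)@(1, 9): e=[42,2,24] → X
    (1,4)@(3, 9): e=[38,18,12] → X
    (2,4)@(5, 9): e=[34,34,0] → .  [on edge]
    (0,5)@(1, 11): e=[26,-2,44] → .
    (1,5)@(3, 11): e=[22,14,32] → X
    (2,5)@(5, 11): e=[18,30,20] → X
    (3,5)@(7, 11): e=[14,46,8] → X
    (4,5)@(9, 11): e=[10,62,-4] → .
    (1,6)@(3, 13): e=[6,10,52] → X
    (3,6)@(7, 13): e=[-2,42,28] → .
    (7,7)@(15, 15): e=[-34,102,0] → .  [on edge]
  covered (8 px):
    . . . . . . . . . .
    . . . . . . . . . .
    . . . . . . . . . .
    X . . . . . . . . .
    X X . . . . . . . .
    . X X X . . . . . .
    . X X . . . . . . .
    . . . . . . . . . .
    . . . . . . . . . .
T3:
  2·area = 196
  edge (14, 16)→(0, 16): d=(-14,0) right/bottom  bias=-1
  edge (0, 16)→(8, 2): d=(8,-14) top-left  bias=+0
  edge (8, 2)→(14, 16): d=(6,14) right/bottom  bias=-1
    (3,2)@(7, 5): e=[154,10,32] → X
    (4,2)@(9, 5): e=[154,38,4] → X
    (5,2)@(11, 5): e=[154,66,-24] → .
    (3,3)@(7, 7): e=[126,26,44] → X
    (5,3)@(11, 7): e=[126,82,-12] → .
    (2,4)@(5, 9): e=[98,14,84] → X
    (5,4)@(11, 9): e=[98,98,0] → .  [on edge]
    (1,5)@(3, 11): e=[70,2,124] → X
    (5,5)@(11, 11): e=[70,114,12] → X
    (6,5)@(13, 11): e=[70,142,-16] → .
    (1,6)@(3, 13): e=[42,18,136] → X
    (6,6)@(13, 13): e=[42,158,-4] → .
  covered (24 px):
    . . . . . . . . . .
    . . . . . . . . . .
    . . . X X . . . . .
    . . . X X . . . . .
    . . X X X . . . . .
    . X X X X X . . . .
    . X X X X X . . . .
    X X X X X X X . . .
    . . . . . . . . . .
T4:
  2·area = 94
  edge (17, 18)→(2, 2): d=(-15,-16) top-left  bias=+0
  edge (2, 2)→(6, 0): d=(4,-2) top-left  bias=+0
  edge (6, 0)→(17, 18): d=(11,18) right/bottom  bias=-1
    (2,0)@(5, 1): e=[63,2,29] → X
    (3,0)@(7, 1): e=[95,6,-7] → .
    (1,1)@(3, 3): e=[1,6,87] → X
    (3,1)@(7, 3): e=[65,14,15] → X
    (4,1)@(9, 3): e=[97,18,-21] → .
    (1,2)@(3, 5): e=[-29,14,109] → .
    (2,2)@(5, 5): e=[3,18,73] → X
    (4,2)@(9, 5): e=[67,26,1] → X
    (5,2)@(11, 5): e=[99,30,-35] → .
    (2,3)@(5, 7): e=[-27,26,95] → .
    (3,3)@(7, 7): e=[5,30,59] → X
    (5,3)@(11, 7): e=[69,38,-13] → .
  covered (14 px):
    . . X . . . . . . .
    . X X X . . . . . .
    . . X X X . . . . .
    . . . X X . . . . .
    . . . . X X . . . .
    . . . . . X . . . .
    . . . . . . X . . .
    . . . . . . . X . .
    . . . . . . . . . .

Z-buffer (winner per pixel, '.' = empty):
  . . 4 . . . . . . .
  . 4 4 4 . . . . . .
  . . 4 4 4 . . . . .
  2 . . 4 4 0 . . . .
  2 2 3 3 4 4 0 . . .
  . 3 3 3 3 4 . . . .
  . 3 3 3 3 3 4 . . .
  3 3 3 3 3 3 3 4 . .
  . . . . . . . . . .

Final: 3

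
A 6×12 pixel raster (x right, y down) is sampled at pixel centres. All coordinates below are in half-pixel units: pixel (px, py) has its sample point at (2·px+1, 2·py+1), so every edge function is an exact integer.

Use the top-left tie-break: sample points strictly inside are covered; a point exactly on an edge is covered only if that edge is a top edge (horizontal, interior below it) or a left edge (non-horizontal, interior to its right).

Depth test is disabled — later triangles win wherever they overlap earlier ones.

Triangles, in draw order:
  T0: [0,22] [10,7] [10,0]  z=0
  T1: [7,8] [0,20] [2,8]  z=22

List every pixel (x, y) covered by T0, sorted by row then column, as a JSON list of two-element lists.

T0:
  2·area = 70  (B↔C swapped to make it positive)
  edge (0, 22)→(10, 0): d=(10,-22) top-left  bias=+0
  edge (10, 0)→(10, 7): d=(0,7) right/bottom  bias=-1
  edge (10, 7)→(0, 22): d=(-10,15) right/bottom  bias=-1
    (4,1)@(9, 3): e=[8,7,55] → #
    (5,1)@(11, 3): e=[52,-7,25] → ·
    (4,2)@(9, 5): e=[28,7,35] → #
    (5,2)@(11, 5): e=[72,-7,5] → ·
    (3,3)@(7, 7): e=[4,21,45] → #
    (5,3)@(11, 7): e=[92,-7,-15] → ·
    (3,4)@(7, 9): e=[24,21,25] → #
    (4,4)@(9, 9): e=[68,7,-5] → ·
    (2,5)@(5, 11): e=[0,35,35] → #  [on edge]
    (4,5)@(9, 11): e=[88,7,-25] → ·
    (2,6)@(5, 13): e=[20,35,15] → #
    (3,6)@(7, 13): e=[64,21,-15] → ·
  covered (9 px):
    · · · · · ·
    · · · · # ·
    · · · · # ·
    · · · # # ·
    · · · # · ·
    · · # # · ·
    · · # · · ·
    · · · · · ·
    · # · · · ·
    · · · · · ·
    · · · · · ·
    · · · · · ·
T1:
  2·area = 60
  edge (7, 8)→(0, 20): d=(-7,12) right/bottom  bias=-1
  edge (0, 20)→(2, 8): d=(2,-12) top-left  bias=+0
  edge (2, 8)→(7, 8): d=(5,0) top-left  bias=+0
    (1,4)@(3, 9): e=[41,14,5] → #
    (2,4)@(5, 9): e=[17,38,5] → #
    (3,4)@(7, 9): e=[-7,62,5] → ·
    (1,5)@(3, 11): e=[27,18,15] → #
    (3,5)@(7, 11): e=[-21,66,15] → ·
    (1,6)@(3, 13): e=[13,22,25] → #
    (2,6)@(5, 13): e=[-11,46,25] → ·
    (0,7)@(1, 15): e=[23,2,35] → #
    (1,7)@(3, 15): e=[-1,26,35] → ·
    (0,8)@(1, 17): e=[9,6,45] → #
    (1,8)@(3, 17): e=[-15,30,45] → ·
    (0,9)@(1, 19): e=[-5,10,55] → ·
  covered (7 px):
    · · · · · ·
    · · · · · ·
    · · · · · ·
    · · · · · ·
    · # # · · ·
    · # # · · ·
    · # · · · ·
    # · · · · ·
    # · · · · ·
    · · · · · ·
    · · · · · ·
    · · · · · ·

Final: [[4,1],[4,2],[3,3],[4,3],[3,4],[2,5],[3,5],[2,6],[1,8]]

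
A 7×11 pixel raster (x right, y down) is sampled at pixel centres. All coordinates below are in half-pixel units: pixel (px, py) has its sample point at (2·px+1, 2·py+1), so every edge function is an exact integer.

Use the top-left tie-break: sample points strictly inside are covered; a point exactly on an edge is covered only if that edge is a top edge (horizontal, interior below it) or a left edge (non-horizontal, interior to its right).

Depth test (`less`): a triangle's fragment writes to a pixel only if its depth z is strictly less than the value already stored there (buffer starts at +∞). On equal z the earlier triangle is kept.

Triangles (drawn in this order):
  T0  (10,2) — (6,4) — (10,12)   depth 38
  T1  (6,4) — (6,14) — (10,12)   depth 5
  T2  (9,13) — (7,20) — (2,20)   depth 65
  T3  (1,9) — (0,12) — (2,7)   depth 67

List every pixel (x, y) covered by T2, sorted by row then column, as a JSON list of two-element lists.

T0:
  2·area = 40  (B↔C swapped to make it positive)
  edge (10, 2)→(10, 12): d=(0,10) right/bottom  bias=-1
  edge (10, 12)→(6, 4): d=(-4,-8) top-left  bias=+0
  edge (6, 4)→(10, 2): d=(4,-2) top-left  bias=+0
    (4,1)@(9, 3): e=[10,28,2] → █
    (5,1)@(11, 3): e=[-10,44,6] → ·
    (3,2)@(7, 5): e=[30,4,6] → █
    (5,2)@(11, 5): e=[-10,36,14] → ·
    (3,3)@(7, 7): e=[30,-4,14] → ·
    (4,3)@(9, 7): e=[10,12,18] → █
    (5,3)@(11, 7): e=[-10,28,22] → ·
    (4,4)@(9, 9): e=[10,4,26] → █
    (5,4)@(11, 9): e=[-10,20,30] → ·
    (4,5)@(9, 11): e=[10,-4,34] → ·
  covered (5 px):
    · · · · · · ·
    · · · · █ · ·
    · · · █ █ · ·
    · · · · █ · ·
    · · · · █ · ·
    · · · · · · ·
    · · · · · · ·
    · · · · · · ·
    · · · · · · ·
    · · · · · · ·
    · · · · · · ·
T1:
  2·area = 40  (B↔C swapped to make it positive)
  edge (6, 4)→(10, 12): d=(4,8) right/bottom  bias=-1
  edge (10, 12)→(6, 14): d=(-4,2) right/bottom  bias=-1
  edge (6, 14)→(6, 4): d=(0,-10) top-left  bias=+0
    (3,3)@(7, 7): e=[4,26,10] → █
    (4,3)@(9, 7): e=[-12,22,30] → ·
    (3,4)@(7, 9): e=[12,18,10] → █
    (4,4)@(9, 9): e=[-4,14,30] → ·
    (3,5)@(7, 11): e=[20,10,10] → █
    (4,5)@(9, 11): e=[4,6,30] → █
    (5,5)@(11, 11): e=[-12,2,50] → ·
    (3,6)@(7, 13): e=[28,2,10] → █
    (4,6)@(9, 13): e=[12,-2,30] → ·
    (3,7)@(7, 15): e=[36,-6,10] → ·
  covered (5 px):
    · · · · · · ·
    · · · · · · ·
    · · · · · · ·
    · · · █ · · ·
    · · · █ · · ·
    · · · █ █ · ·
    · · · █ · · ·
    · · · · · · ·
    · · · · · · ·
    · · · · · · ·
    · · · · · · ·
T2:
  2·area = 35
  edge (9, 13)→(7, 20): d=(-2,7) right/bottom  bias=-1
  edge (7, 20)→(2, 20): d=(-5,0) right/bottom  bias=-1
  edge (2, 20)→(9, 13): d=(7,-7) top-left  bias=+0
    (6,4)@(13, 9): e=[-20,55,0] → ·  [on edge]
    (5,5)@(11, 11): e=[-10,45,0] → ·  [on edge]
    (4,6)@(9, 13): e=[0,35,0] → ·  [on edge]
    (3,7)@(7, 15): e=[10,25,0] → █  [on edge]
    (4,7)@(9, 15): e=[-4,25,14] → ·
    (2,8)@(5, 17): e=[20,15,0] → █  [on edge]
    (4,8)@(9, 17): e=[-8,15,28] → ·
    (1,9)@(3, 19): e=[30,5,0] → █  [on edge]
    (4,9)@(9, 19): e=[-12,5,42] → ·
    (0,10)@(1, 21): e=[40,-5,0] → ·  [on edge]
    (1,10)@(3, 21): e=[26,-5,14] → ·
    (2,10)@(5, 21): e=[12,-5,28] → ·
  covered (6 px):
    · · · · · · ·
    · · · · · · ·
    · · · · · · ·
    · · · · · · ·
    · · · · · · ·
    · · · · · · ·
    · · · · · · ·
    · · · █ · · ·
    · · █ █ · · ·
    · █ █ █ · · ·
    · · · · · · ·
T3:
  2·area = 1  (B↔C swapped to make it positive)
  edge (1, 9)→(2, 7): d=(1,-2) top-left  bias=+0
  edge (2, 7)→(0, 12): d=(-2,5) right/bottom  bias=-1
  edge (0, 12)→(1, 9): d=(1,-3) top-left  bias=+0
    (2,0)@(5, 1): e=[0,-3,4] → ·  [on edge]
    (1,1)@(3, 3): e=[-2,3,0] → ·  [on edge]
    (1,2)@(3, 5): e=[0,-1,2] → ·  [on edge]
    (0,4)@(1, 9): e=[0,1,0] → █  [on edge]
    (1,4)@(3, 9): e=[4,-9,6] → ·
    (0,5)@(1, 11): e=[2,-3,2] → ·
  covered (1 px):
    · · · · · · ·
    · · · · · · ·
    · · · · · · ·
    · · · · · · ·
    █ · · · · · ·
    · · · · · · ·
    · · · · · · ·
    · · · · · · ·
    · · · · · · ·
    · · · · · · ·
    · · · · · · ·

Answer: [[3,7],[2,8],[3,8],[1,9],[2,9],[3,9]]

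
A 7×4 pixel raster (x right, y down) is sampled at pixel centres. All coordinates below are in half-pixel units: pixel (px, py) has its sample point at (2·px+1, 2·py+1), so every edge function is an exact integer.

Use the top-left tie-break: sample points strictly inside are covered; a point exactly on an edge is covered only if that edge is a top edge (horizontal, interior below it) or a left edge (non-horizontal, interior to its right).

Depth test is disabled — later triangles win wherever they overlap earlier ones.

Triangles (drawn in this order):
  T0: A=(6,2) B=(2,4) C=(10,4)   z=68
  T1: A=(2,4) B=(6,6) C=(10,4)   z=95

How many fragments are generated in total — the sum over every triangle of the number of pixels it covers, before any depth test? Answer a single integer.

T0:
  2·area = 16  (B↔C swapped to make it positive)
  edge (6, 2)→(10, 4): d=(4,2) right/bottom  bias=-1
  edge (10, 4)→(2, 4): d=(-8,0) right/bottom  bias=-1
  edge (2, 4)→(6, 2): d=(4,-2) top-left  bias=+0
    (2,1)@(5, 3): e=[6,8,2] → #
    (3,1)@(7, 3): e=[2,8,6] → #
    (4,1)@(9, 3): e=[-2,8,10] → ·
    (2,2)@(5, 5): e=[14,-8,10] → ·
    (3,2)@(7, 5): e=[10,-8,14] → ·
  covered (2 px):
    · · · · · · ·
    · · # # · · ·
    · · · · · · ·
    · · · · · · ·
T1:
  2·area = 16  (B↔C swapped to make it positive)
  edge (2, 4)→(10, 4): d=(8,0) top-left  bias=+0
  edge (10, 4)→(6, 6): d=(-4,2) right/bottom  bias=-1
  edge (6, 6)→(2, 4): d=(-4,-2) top-left  bias=+0
    (2,2)@(5, 5): e=[8,6,2] → #
    (3,2)@(7, 5): e=[8,2,6] → #
    (4,2)@(9, 5): e=[8,-2,10] → ·
    (2,3)@(5, 7): e=[24,-2,-6] → ·
    (3,3)@(7, 7): e=[24,-6,-2] → ·
  covered (2 px):
    · · · · · · ·
    · · · · · · ·
    · · # # · · ·
    · · · · · · ·

Result: 4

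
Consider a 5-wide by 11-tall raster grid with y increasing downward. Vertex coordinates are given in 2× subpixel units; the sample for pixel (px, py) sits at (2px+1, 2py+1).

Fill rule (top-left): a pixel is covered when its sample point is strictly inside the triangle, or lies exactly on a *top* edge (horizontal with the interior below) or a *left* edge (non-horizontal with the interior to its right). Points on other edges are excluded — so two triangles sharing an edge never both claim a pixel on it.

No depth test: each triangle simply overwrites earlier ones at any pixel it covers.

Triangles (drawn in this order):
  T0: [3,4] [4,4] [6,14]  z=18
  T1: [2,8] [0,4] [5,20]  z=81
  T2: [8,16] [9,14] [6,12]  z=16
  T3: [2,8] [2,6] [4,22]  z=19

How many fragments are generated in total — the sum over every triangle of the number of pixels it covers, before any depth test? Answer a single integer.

T0:
  2·area = 10
  edge (3, 4)→(4, 4): d=(1,0) top-left  bias=+0
  edge (4, 4)→(6, 14): d=(2,10) right/bottom  bias=-1
  edge (6, 14)→(3, 4): d=(-3,-10) top-left  bias=+0
    (2,4)@(5, 9): e=[5,0,5] → .  [on edge]
    (3,9)@(7, 19): e=[15,0,-5] → .  [on edge]
  covered (0 px):
    . . . . .
    . . . . .
    . . . . .
    . . . . .
    . . . . .
    . . . . .
    . . . . .
    . . . . .
    . . . . .
    . . . . .
    . . . . .
T1:
  2·area = 12  (B↔C swapped to make it positive)
  edge (2, 8)→(5, 20): d=(3,12) right/bottom  bias=-1
  edge (5, 20)→(0, 4): d=(-5,-16) top-left  bias=+0
  edge (0, 4)→(2, 8): d=(2,4) right/bottom  bias=-1
    (0,3)@(1, 7): e=[9,1,2] → X
    (1,3)@(3, 7): e=[-15,33,-6] → .
    (0,4)@(1, 9): e=[15,-9,6] → .
    (1,6)@(3, 13): e=[3,3,6] → X
    (2,6)@(5, 13): e=[-21,35,-2] → .
    (1,7)@(3, 15): e=[9,-7,10] → .
  covered (2 px):
    . . . . .
    . . . . .
    . . . . .
    X . . . .
    . . . . .
    . . . . .
    . X . . .
    . . . . .
    . . . . .
    . . . . .
    . . . . .
T2:
  2·area = 8  (B↔C swapped to make it positive)
  edge (8, 16)→(6, 12): d=(-2,-4) top-left  bias=+0
  edge (6, 12)→(9, 14): d=(3,2) right/bottom  bias=-1
  edge (9, 14)→(8, 16): d=(-1,2) right/bottom  bias=-1
    (3,6)@(7, 13): e=[2,1,5] → X
    (4,6)@(9, 13): e=[10,-3,1] → .
    (3,7)@(7, 15): e=[-2,7,3] → .
  covered (1 px):
    . . . . .
    . . . . .
    . . . . .
    . . . . .
    . . . . .
    . . . . .
    . . . X .
    . . . . .
    . . . . .
    . . . . .
    . . . . .
T3:
  2·area = 4
  edge (2, 8)→(2, 6): d=(0,-2) top-left  bias=+0
  edge (2, 6)→(4, 22): d=(2,16) right/bottom  bias=-1
  edge (4, 22)→(2, 8): d=(-2,-14) top-left  bias=+0
    (0,0)@(1, 1): e=[-2,6,0] → .  [on edge]
    (1,7)@(3, 15): e=[2,2,0] → X  [on edge]
    (2,7)@(5, 15): e=[6,-30,28] → .
    (1,8)@(3, 17): e=[2,6,-4] → .
  covered (1 px):
    . . . . .
    . . . . .
    . . . . .
    . . . . .
    . . . . .
    . . . . .
    . . . . .
    . X . . .
    . . . . .
    . . . . .
    . . . . .

Answer: 4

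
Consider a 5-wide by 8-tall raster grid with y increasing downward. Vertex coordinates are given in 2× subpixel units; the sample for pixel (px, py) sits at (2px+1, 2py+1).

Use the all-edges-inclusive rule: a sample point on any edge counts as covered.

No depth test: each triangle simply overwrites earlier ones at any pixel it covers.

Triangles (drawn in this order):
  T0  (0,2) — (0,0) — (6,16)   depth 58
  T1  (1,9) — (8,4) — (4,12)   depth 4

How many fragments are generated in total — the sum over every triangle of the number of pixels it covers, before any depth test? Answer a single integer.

T0:
  2·area = 12
  edge (0, 2)→(0, 0): d=(0,-2) inclusive
  edge (0, 0)→(6, 16): d=(6,16) inclusive
  edge (6, 16)→(0, 2): d=(-6,-14) inclusive
    (0,1)@(1, 3): e=[2,2,8] → █
    (1,1)@(3, 3): e=[6,-30,36] → ·
    (0,2)@(1, 5): e=[2,14,-4] → ·
    (1,4)@(3, 9): e=[6,6,0] → █  [on edge]
    (2,4)@(5, 9): e=[10,-26,28] → ·
    (1,5)@(3, 11): e=[6,18,-12] → ·
  covered (2 px):
    · · · · ·
    █ · · · ·
    · · · · ·
    · · · · ·
    · █ · · ·
    · · · · ·
    · · · · ·
    · · · · ·
T1:
  2·area = 36
  edge (1, 9)→(8, 4): d=(7,-5) inclusive
  edge (8, 4)→(4, 12): d=(-4,8) inclusive
  edge (4, 12)→(1, 9): d=(-3,-3) inclusive
    (3,2)@(7, 5): e=[2,4,30] → █
    (4,2)@(9, 5): e=[12,-12,36] → ·
    (2,3)@(5, 7): e=[6,12,18] → █
    (3,3)@(7, 7): e=[16,-4,24] → ·
    (0,4)@(1, 9): e=[0,36,0] → █  [on edge]
    (1,4)@(3, 9): e=[10,20,6] → █
    (3,4)@(7, 9): e=[30,-12,18] → ·
    (0,5)@(1, 11): e=[14,28,-6] → ·
    (1,5)@(3, 11): e=[24,12,0] → █  [on edge]
    (2,5)@(5, 11): e=[34,-4,6] → ·
    (1,6)@(3, 13): e=[38,4,-6] → ·
    (2,6)@(5, 13): e=[48,-12,0] → ·  [on edge]
    (3,7)@(7, 15): e=[72,-36,0] → ·  [on edge]
  covered (6 px):
    · · · · ·
    · · · · ·
    · · · █ ·
    · · █ · ·
    █ █ █ · ·
    · █ · · ·
    · · · · ·
    · · · · ·

Final: 8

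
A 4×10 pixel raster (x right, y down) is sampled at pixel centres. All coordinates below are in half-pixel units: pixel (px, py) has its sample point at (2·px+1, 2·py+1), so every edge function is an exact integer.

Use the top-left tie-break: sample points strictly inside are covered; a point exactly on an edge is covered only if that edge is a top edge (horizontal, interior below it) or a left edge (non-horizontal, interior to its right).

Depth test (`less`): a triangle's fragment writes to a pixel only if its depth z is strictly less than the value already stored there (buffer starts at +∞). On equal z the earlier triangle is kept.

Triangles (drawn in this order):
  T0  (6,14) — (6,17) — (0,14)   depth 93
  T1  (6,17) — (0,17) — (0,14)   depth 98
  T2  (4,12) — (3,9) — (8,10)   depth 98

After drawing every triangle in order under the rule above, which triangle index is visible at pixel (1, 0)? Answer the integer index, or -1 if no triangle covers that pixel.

T0:
  2·area = 18
  edge (6, 14)→(6, 17): d=(0,3) right/bottom  bias=-1
  edge (6, 17)→(0, 14): d=(-6,-3) top-left  bias=+0
  edge (0, 14)→(6, 14): d=(6,0) top-left  bias=+0
    (1,7)@(3, 15): e=[9,3,6] → X
    (2,7)@(5, 15): e=[3,9,6] → X
    (3,7)@(7, 15): e=[-3,15,6] → .
    (1,8)@(3, 17): e=[9,-9,18] → .
    (2,8)@(5, 17): e=[3,-3,18] → .
  covered (2 px):
    . . . .
    . . . .
    . . . .
    . . . .
    . . . .
    . . . .
    . . . .
    . X X .
    . . . .
    . . . .
T1:
  2·area = 18
  edge (6, 17)→(0, 17): d=(-6,0) right/bottom  bias=-1
  edge (0, 17)→(0, 14): d=(0,-3) top-left  bias=+0
  edge (0, 14)→(6, 17): d=(6,3) right/bottom  bias=-1
    (0,7)@(1, 15): e=[12,3,3] → X
    (1,7)@(3, 15): e=[12,9,-3] → .
    (0,8)@(1, 17): e=[0,3,15] → .  [on edge]
    (1,8)@(3, 17): e=[0,9,9] → .  [on edge]
    (2,8)@(5, 17): e=[0,15,3] → .  [on edge]
    (3,8)@(7, 17): e=[0,21,-3] → .  [on edge]
  covered (1 px):
    . . . .
    . . . .
    . . . .
    . . . .
    . . . .
    . . . .
    . . . .
    X . . .
    . . . .
    . . . .
T2:
  2·area = 14
  edge (4, 12)→(3, 9): d=(-1,-3) top-left  bias=+0
  edge (3, 9)→(8, 10): d=(5,1) right/bottom  bias=-1
  edge (8, 10)→(4, 12): d=(-4,2) right/bottom  bias=-1
    (0,1)@(1, 3): e=[0,-28,42] → .  [on edge]
    (1,4)@(3, 9): e=[0,0,14] → .  [on edge]
    (2,5)@(5, 11): e=[4,8,2] → X
    (3,5)@(7, 11): e=[10,6,-2] → .
    (2,6)@(5, 13): e=[2,18,-6] → .
    (2,7)@(5, 15): e=[0,28,-14] → .  [on edge]
  covered (1 px):
    . . . .
    . . . .
    . . . .
    . . . .
    . . . .
    . . X .
    . . . .
    . . . .
    . . . .
    . . . .

Z-buffer (winner per pixel, '.' = empty):
  . . . .
  . . . .
  . . . .
  . . . .
  . . . .
  . . 2 .
  . . . .
  1 0 0 .
  . . . .
  . . . .

Result: -1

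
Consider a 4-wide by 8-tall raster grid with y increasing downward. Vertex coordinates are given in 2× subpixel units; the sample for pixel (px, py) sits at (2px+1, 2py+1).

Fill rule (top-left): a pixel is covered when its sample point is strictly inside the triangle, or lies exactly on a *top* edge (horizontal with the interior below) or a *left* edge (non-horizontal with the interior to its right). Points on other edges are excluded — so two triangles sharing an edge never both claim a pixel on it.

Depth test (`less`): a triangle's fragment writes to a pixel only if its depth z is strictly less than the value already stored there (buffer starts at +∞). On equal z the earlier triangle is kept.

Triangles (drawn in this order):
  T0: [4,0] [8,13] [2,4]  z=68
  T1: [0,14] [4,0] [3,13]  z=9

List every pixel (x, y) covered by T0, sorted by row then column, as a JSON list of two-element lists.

T0:
  2·area = 42
  edge (4, 0)→(8, 13): d=(4,13) right/bottom  bias=-1
  edge (8, 13)→(2, 4): d=(-6,-9) top-left  bias=+0
  edge (2, 4)→(4, 0): d=(2,-4) top-left  bias=+0
    (1,1)@(3, 3): e=[25,15,2] → #
    (2,1)@(5, 3): e=[-1,33,10] → ·
    (1,2)@(3, 5): e=[33,3,6] → #
    (2,2)@(5, 5): e=[7,21,14] → #
    (3,2)@(7, 5): e=[-19,39,22] → ·
    (1,3)@(3, 7): e=[41,-9,10] → ·
    (2,3)@(5, 7): e=[15,9,18] → #
    (3,3)@(7, 7): e=[-11,27,26] → ·
    (2,4)@(5, 9): e=[23,-3,22] → ·
    (3,5)@(7, 11): e=[5,3,34] → #
    (3,6)@(7, 13): e=[13,-9,38] → ·
  covered (5 px):
    · · · ·
    · # · ·
    · # # ·
    · · # ·
    · · · ·
    · · · #
    · · · ·
    · · · ·
T1:
  2·area = 38
  edge (0, 14)→(4, 0): d=(4,-14) top-left  bias=+0
  edge (4, 0)→(3, 13): d=(-1,13) right/bottom  bias=-1
  edge (3, 13)→(0, 14): d=(-3,1) right/bottom  bias=-1
    (1,2)@(3, 5): e=[6,8,24] → #
    (2,2)@(5, 5): e=[34,-18,22] → ·
    (1,3)@(3, 7): e=[14,6,18] → #
    (2,3)@(5, 7): e=[42,-20,16] → ·
    (1,4)@(3, 9): e=[22,4,12] → #
    (2,4)@(5, 9): e=[50,-22,10] → ·
    (0,5)@(1, 11): e=[2,28,8] → #
    (2,5)@(5, 11): e=[58,-24,4] → ·
    (0,6)@(1, 13): e=[10,26,2] → #
    (1,6)@(3, 13): e=[38,0,0] → ·  [on edge]
    (0,7)@(1, 15): e=[18,24,-4] → ·
  covered (6 px):
    · · · ·
    · · · ·
    · # · ·
    · # · ·
    · # · ·
    # # · ·
    # · · ·
    · · · ·

Final: [[1,1],[1,2],[2,2],[2,3],[3,5]]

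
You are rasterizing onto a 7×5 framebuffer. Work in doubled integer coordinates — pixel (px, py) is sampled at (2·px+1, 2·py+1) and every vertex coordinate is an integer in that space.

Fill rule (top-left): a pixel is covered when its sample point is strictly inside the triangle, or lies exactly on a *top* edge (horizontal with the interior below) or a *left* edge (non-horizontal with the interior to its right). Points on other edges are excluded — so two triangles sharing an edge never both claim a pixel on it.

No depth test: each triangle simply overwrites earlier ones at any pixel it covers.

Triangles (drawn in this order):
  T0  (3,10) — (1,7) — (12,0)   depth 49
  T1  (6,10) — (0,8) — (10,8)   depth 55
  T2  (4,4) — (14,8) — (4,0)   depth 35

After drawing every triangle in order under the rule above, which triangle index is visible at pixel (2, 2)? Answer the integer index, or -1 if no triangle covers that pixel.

T0:
  2·area = 47
  edge (3, 10)→(1, 7): d=(-2,-3) top-left  bias=+0
  edge (1, 7)→(12, 0): d=(11,-7) top-left  bias=+0
  edge (12, 0)→(3, 10): d=(-9,10) right/bottom  bias=-1
    (5,0)@(11, 1): e=[42,4,1] → █
    (6,0)@(13, 1): e=[48,18,-19] → ·
    (4,1)@(9, 3): e=[32,12,3] → █
    (5,1)@(11, 3): e=[38,26,-17] → ·
    (2,2)@(5, 5): e=[16,6,25] → █
    (3,2)@(7, 5): e=[22,20,5] → █
    (4,2)@(9, 5): e=[28,34,-15] → ·
    (0,3)@(1, 7): e=[0,0,47] → █  [on edge]
    (1,3)@(3, 7): e=[6,14,27] → █
    (3,3)@(7, 7): e=[18,42,-13] → ·
    (0,4)@(1, 9): e=[-4,22,29] → ·
    (1,4)@(3, 9): e=[2,36,9] → █
  covered (8 px):
    · · · · · █ ·
    · · · · █ · ·
    · · █ █ · · ·
    █ █ █ · · · ·
    · █ · · · · ·
T1:
  2·area = 20
  edge (6, 10)→(0, 8): d=(-6,-2) top-left  bias=+0
  edge (0, 8)→(10, 8): d=(10,0) top-left  bias=+0
  edge (10, 8)→(6, 10): d=(-4,2) right/bottom  bias=-1
    (1,4)@(3, 9): e=[0,10,10] → █  [on edge]
    (2,4)@(5, 9): e=[4,10,6] → █
    (3,4)@(7, 9): e=[8,10,2] → █
    (4,4)@(9, 9): e=[12,10,-2] → ·
  covered (3 px):
    · · · · · · ·
    · · · · · · ·
    · · · · · · ·
    · · · · · · ·
    · █ █ █ · · ·
T2:
  2·area = 40  (B↔C swapped to make it positive)
  edge (4, 4)→(4, 0): d=(0,-4) top-left  bias=+0
  edge (4, 0)→(14, 8): d=(10,8) right/bottom  bias=-1
  edge (14, 8)→(4, 4): d=(-10,-4) top-left  bias=+0
    (2,0)@(5, 1): e=[4,2,34] → █
    (3,0)@(7, 1): e=[12,-14,42] → ·
    (2,1)@(5, 3): e=[4,22,14] → █
    (3,1)@(7, 3): e=[12,6,22] → █
    (4,1)@(9, 3): e=[20,-10,30] → ·
    (2,2)@(5, 5): e=[4,42,-6] → ·
    (3,2)@(7, 5): e=[12,26,2] → █
    (4,2)@(9, 5): e=[20,10,10] → █
    (5,2)@(11, 5): e=[28,-6,18] → ·
    (3,3)@(7, 7): e=[12,46,-18] → ·
    (4,3)@(9, 7): e=[20,30,-10] → ·
  covered (5 px):
    · · █ · · · ·
    · · █ █ · · ·
    · · · █ █ · ·
    · · · · · · ·
    · · · · · · ·

Z-buffer (winner per pixel, '.' = empty):
  . . 2 . . 0 .
  . . 2 2 0 . .
  . . 0 2 2 . .
  0 0 0 . . . .
  . 1 1 1 . . .

Final: 0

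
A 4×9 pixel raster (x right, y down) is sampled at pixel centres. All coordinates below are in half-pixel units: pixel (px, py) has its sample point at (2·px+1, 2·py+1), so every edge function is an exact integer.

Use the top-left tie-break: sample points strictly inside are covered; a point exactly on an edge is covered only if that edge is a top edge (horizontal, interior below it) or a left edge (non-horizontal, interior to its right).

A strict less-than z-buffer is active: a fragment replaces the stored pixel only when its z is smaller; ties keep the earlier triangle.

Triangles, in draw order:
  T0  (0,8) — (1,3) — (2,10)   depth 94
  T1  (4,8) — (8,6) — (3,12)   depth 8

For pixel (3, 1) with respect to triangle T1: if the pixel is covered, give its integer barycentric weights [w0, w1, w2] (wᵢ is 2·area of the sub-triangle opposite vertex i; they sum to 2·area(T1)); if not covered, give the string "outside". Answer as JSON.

T0:
  2·area = 12
  edge (0, 8)→(1, 3): d=(1,-5) top-left  bias=+0
  edge (1, 3)→(2, 10): d=(1,7) right/bottom  bias=-1
  edge (2, 10)→(0, 8): d=(-2,-2) top-left  bias=+0
    (0,1)@(1, 3): e=[0,0,12] → ·  [on edge]
    (0,2)@(1, 5): e=[2,2,8] → █
    (1,2)@(3, 5): e=[12,-12,12] → ·
    (0,3)@(1, 7): e=[4,4,4] → █
    (1,3)@(3, 7): e=[14,-10,8] → ·
    (0,4)@(1, 9): e=[6,6,0] → █  [on edge]
    (1,4)@(3, 9): e=[16,-8,4] → ·
    (0,5)@(1, 11): e=[8,8,-4] → ·
    (1,5)@(3, 11): e=[18,-6,0] → ·  [on edge]
    (2,6)@(5, 13): e=[30,-18,0] → ·  [on edge]
    (3,7)@(7, 15): e=[42,-30,0] → ·  [on edge]
    (1,8)@(3, 17): e=[24,0,-12] → ·  [on edge]
  covered (3 px):
    · · · ·
    · · · ·
    █ · · ·
    █ · · ·
    █ · · ·
    · · · ·
    · · · ·
    · · · ·
    · · · ·
T1:
  2·area = 14
  edge (4, 8)→(8, 6): d=(4,-2) top-left  bias=+0
  edge (8, 6)→(3, 12): d=(-5,6) right/bottom  bias=-1
  edge (3, 12)→(4, 8): d=(1,-4) top-left  bias=+0
    (3,3)@(7, 7): e=[2,1,11] → █
    (2,4)@(5, 9): e=[6,3,5] → █
    (3,4)@(7, 9): e=[10,-9,13] → ·
    (2,5)@(5, 11): e=[14,-7,7] → ·
  covered (2 px):
    · · · ·
    · · · ·
    · · · ·
    · · · █
    · · █ ·
    · · · ·
    · · · ·
    · · · ·
    · · · ·

Final: "outside"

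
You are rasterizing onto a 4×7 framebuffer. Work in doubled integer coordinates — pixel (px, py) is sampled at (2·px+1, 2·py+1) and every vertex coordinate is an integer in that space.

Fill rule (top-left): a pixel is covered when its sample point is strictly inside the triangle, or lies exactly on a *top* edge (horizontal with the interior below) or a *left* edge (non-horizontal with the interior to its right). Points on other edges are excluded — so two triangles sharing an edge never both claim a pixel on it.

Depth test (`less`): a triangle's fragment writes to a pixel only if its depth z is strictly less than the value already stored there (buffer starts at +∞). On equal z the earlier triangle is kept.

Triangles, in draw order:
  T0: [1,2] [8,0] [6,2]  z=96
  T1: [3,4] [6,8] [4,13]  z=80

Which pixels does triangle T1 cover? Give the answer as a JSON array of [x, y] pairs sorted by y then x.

T0:
  2·area = 10
  edge (1, 2)→(8, 0): d=(7,-2) top-left  bias=+0
  edge (8, 0)→(6, 2): d=(-2,2) right/bottom  bias=-1
  edge (6, 2)→(1, 2): d=(-5,0) right/bottom  bias=-1
    (2,0)@(5, 1): e=[1,4,5] → #
    (3,0)@(7, 1): e=[5,0,5] → ·  [on edge]
    (2,1)@(5, 3): e=[15,0,-5] → ·  [on edge]
    (1,2)@(3, 5): e=[25,0,-15] → ·  [on edge]
    (0,3)@(1, 7): e=[35,0,-25] → ·  [on edge]
  covered (1 px):
    · · # ·
    · · · ·
    · · · ·
    · · · ·
    · · · ·
    · · · ·
    · · · ·
T1:
  2·area = 23
  edge (3, 4)→(6, 8): d=(3,4) right/bottom  bias=-1
  edge (6, 8)→(4, 13): d=(-2,5) right/bottom  bias=-1
  edge (4, 13)→(3, 4): d=(-1,-9) top-left  bias=+0
    (2,3)@(5, 7): e=[1,7,15] → #
    (3,3)@(7, 7): e=[-7,-3,33] → ·
    (2,4)@(5, 9): e=[7,3,13] → #
    (3,4)@(7, 9): e=[-1,-7,31] → ·
    (2,5)@(5, 11): e=[13,-1,11] → ·
  covered (2 px):
    · · · ·
    · · · ·
    · · · ·
    · · # ·
    · · # ·
    · · · ·
    · · · ·

Result: [[2,3],[2,4]]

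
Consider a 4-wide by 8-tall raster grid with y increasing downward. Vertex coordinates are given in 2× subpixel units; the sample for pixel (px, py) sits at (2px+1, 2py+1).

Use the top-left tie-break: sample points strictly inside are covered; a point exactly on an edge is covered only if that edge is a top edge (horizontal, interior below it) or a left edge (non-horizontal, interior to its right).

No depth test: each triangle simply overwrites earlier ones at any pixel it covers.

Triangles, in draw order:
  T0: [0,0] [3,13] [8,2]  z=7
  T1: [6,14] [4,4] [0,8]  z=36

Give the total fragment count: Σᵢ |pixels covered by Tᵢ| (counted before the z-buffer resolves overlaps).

T0:
  2·area = 98  (B↔C swapped to make it positive)
  edge (0, 0)→(8, 2): d=(8,2) right/bottom  bias=-1
  edge (8, 2)→(3, 13): d=(-5,11) right/bottom  bias=-1
  edge (3, 13)→(0, 0): d=(-3,-13) top-left  bias=+0
    (0,0)@(1, 1): e=[6,82,10] → █
    (1,0)@(3, 1): e=[2,60,36] → █
    (2,0)@(5, 1): e=[-2,38,62] → ·
    (0,1)@(1, 3): e=[22,72,4] → █
    (2,1)@(5, 3): e=[14,28,56] → █
    (3,1)@(7, 3): e=[10,6,82] → █
    (0,2)@(1, 5): e=[38,62,-2] → ·
    (1,2)@(3, 5): e=[34,40,24] → █
    (3,2)@(7, 5): e=[26,-4,76] → ·
    (1,3)@(3, 7): e=[50,30,18] → █
    (3,3)@(7, 7): e=[42,-14,70] → ·
    (1,4)@(3, 9): e=[66,20,12] → █
    (1,6)@(3, 13): e=[98,0,0] → ·  [on edge]
  covered (12 px):
    █ █ · ·
    █ █ █ █
    · █ █ ·
    · █ █ ·
    · █ · ·
    · █ · ·
    · · · ·
    · · · ·
T1:
  2·area = 48  (B↔C swapped to make it positive)
  edge (6, 14)→(0, 8): d=(-6,-6) top-left  bias=+0
  edge (0, 8)→(4, 4): d=(4,-4) top-left  bias=+0
  edge (4, 4)→(6, 14): d=(2,10) right/bottom  bias=-1
    (3,0)@(7, 1): e=[84,0,-36] → ·  [on edge]
    (2,1)@(5, 3): e=[60,0,-12] → ·  [on edge]
    (1,2)@(3, 5): e=[36,0,12] → █  [on edge]
    (2,2)@(5, 5): e=[48,8,-8] → ·
    (0,3)@(1, 7): e=[12,0,36] → █  [on edge]
    (2,3)@(5, 7): e=[36,16,-4] → ·
    (0,4)@(1, 9): e=[0,8,40] → █  [on edge]
    (2,4)@(5, 9): e=[24,24,0] → ·  [on edge]
    (0,5)@(1, 11): e=[-12,16,44] → ·
    (1,5)@(3, 11): e=[0,24,24] → █  [on edge]
    (2,5)@(5, 11): e=[12,32,4] → █
    (3,5)@(7, 11): e=[24,40,-16] → ·
    (2,6)@(5, 13): e=[0,40,8] → █  [on edge]
    (3,7)@(7, 15): e=[0,56,-8] → ·  [on edge]
  covered (8 px):
    · · · ·
    · · · ·
    · █ · ·
    █ █ · ·
    █ █ · ·
    · █ █ ·
    · · █ ·
    · · · ·

Result: 20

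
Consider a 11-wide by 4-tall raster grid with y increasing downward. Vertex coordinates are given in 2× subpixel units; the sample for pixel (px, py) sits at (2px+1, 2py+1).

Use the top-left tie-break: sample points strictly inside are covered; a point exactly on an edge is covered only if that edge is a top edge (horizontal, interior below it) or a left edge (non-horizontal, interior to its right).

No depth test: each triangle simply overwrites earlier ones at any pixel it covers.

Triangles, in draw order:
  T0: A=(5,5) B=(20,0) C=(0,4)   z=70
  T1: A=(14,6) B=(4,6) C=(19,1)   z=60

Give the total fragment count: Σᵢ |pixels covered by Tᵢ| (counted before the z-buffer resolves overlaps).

T0:
  2·area = 40  (B↔C swapped to make it positive)
  edge (5, 5)→(0, 4): d=(-5,-1) top-left  bias=+0
  edge (0, 4)→(20, 0): d=(20,-4) top-left  bias=+0
  edge (20, 0)→(5, 5): d=(-15,5) right/bottom  bias=-1
    (7,0)@(15, 1): e=[30,0,10] → X  [on edge]
    (8,0)@(17, 1): e=[32,8,0] → .  [on edge]
    (2,1)@(5, 3): e=[10,0,30] → X  [on edge]
    (3,1)@(7, 3): e=[12,8,20] → X
    (4,1)@(9, 3): e=[14,16,10] → X
    (5,1)@(11, 3): e=[16,24,0] → .  [on edge]
    (7,1)@(15, 3): e=[20,40,-20] → .
    (2,2)@(5, 5): e=[0,40,0] → .  [on edge]
    (3,2)@(7, 5): e=[2,48,-10] → .
    (4,2)@(9, 5): e=[4,56,-20] → .
    (7,3)@(15, 7): e=[0,120,-80] → .  [on edge]
  covered (4 px):
    . . . . . . . X . . .
    . . X X X . . . . . .
    . . . . . . . . . . .
    . . . . . . . . . . .
T1:
  2·area = 50
  edge (14, 6)→(4, 6): d=(-10,0) right/bottom  bias=-1
  edge (4, 6)→(19, 1): d=(15,-5) top-left  bias=+0
  edge (19, 1)→(14, 6): d=(-5,5) right/bottom  bias=-1
    (9,0)@(19, 1): e=[50,0,0] → .  [on edge]
    (6,1)@(13, 3): e=[30,0,20] → X  [on edge]
    (7,1)@(15, 3): e=[30,10,10] → X
    (8,1)@(17, 3): e=[30,20,0] → .  [on edge]
    (3,2)@(7, 5): e=[10,0,40] → X  [on edge]
    (4,2)@(9, 5): e=[10,10,30] → X
    (5,2)@(11, 5): e=[10,20,20] → X
    (7,2)@(15, 5): e=[10,40,0] → .  [on edge]
    (0,3)@(1, 7): e=[-10,0,60] → .  [on edge]
    (3,3)@(7, 7): e=[-10,30,30] → .
    (4,3)@(9, 7): e=[-10,40,20] → .
    (5,3)@(11, 7): e=[-10,50,10] → .
    (6,3)@(13, 7): e=[-10,60,0] → .  [on edge]
  covered (6 px):
    . . . . . . . . . . .
    . . . . . . X X . . .
    . . . X X X X . . . .
    . . . . . . . . . . .

Final: 10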